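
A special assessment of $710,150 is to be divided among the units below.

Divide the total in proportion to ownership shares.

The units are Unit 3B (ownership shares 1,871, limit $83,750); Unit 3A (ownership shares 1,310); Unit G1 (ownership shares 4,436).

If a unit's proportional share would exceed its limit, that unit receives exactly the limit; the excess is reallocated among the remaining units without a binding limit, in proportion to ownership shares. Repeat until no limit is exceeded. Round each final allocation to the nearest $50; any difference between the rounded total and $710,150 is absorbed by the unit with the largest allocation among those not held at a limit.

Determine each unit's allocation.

Unit 3B: $83,750; Unit 3A: $142,800; Unit G1: $483,600

Sum of ownership shares: 7,617.
Unconstrained shares: Unit 3B 174,437.53; Unit 3A 122,134.24; Unit G1 413,578.23.
Held at cap: Unit 3B ($83,750); remaining pool $626,400 reallocated over remaining ownership shares 5,746.
Remaining shares: Unit 3A 142,809.61 → $142,800; Unit G1 483,590.39 → $483,600.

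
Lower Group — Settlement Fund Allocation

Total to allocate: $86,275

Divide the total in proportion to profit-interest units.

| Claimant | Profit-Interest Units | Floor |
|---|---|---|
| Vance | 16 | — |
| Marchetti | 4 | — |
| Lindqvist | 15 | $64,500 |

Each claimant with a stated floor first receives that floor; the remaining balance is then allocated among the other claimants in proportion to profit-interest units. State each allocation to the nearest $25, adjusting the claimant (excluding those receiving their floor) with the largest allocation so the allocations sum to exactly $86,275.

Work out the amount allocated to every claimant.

Vance: $17,425; Marchetti: $4,350; Lindqvist: $64,500

Guaranteed amounts: Lindqvist $64,500. Balance $21,775.
Balance split over remaining profit-interest units 20: Vance 17,420.00 → $17,425; Marchetti 4,355.00 → $4,350.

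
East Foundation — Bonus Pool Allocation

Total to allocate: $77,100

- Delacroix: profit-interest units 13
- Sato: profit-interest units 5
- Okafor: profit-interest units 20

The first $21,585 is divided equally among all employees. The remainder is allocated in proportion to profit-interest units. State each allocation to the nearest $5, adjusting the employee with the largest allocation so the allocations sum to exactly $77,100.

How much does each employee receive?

Delacroix: $26,185; Sato: $14,500; Okafor: $36,415

First tranche $21,585 split equally: $7,195 each.
Remainder $55,515 by profit-interest units (total 38): Delacroix 18,991.97 → $18,990; Sato 7,304.61 → $7,305; Okafor 29,218.42 → $29,220.
Totals: Delacroix $7,195 + $18,990 = $26,185; Sato $7,195 + $7,305 = $14,500; Okafor $7,195 + $29,220 = $36,415.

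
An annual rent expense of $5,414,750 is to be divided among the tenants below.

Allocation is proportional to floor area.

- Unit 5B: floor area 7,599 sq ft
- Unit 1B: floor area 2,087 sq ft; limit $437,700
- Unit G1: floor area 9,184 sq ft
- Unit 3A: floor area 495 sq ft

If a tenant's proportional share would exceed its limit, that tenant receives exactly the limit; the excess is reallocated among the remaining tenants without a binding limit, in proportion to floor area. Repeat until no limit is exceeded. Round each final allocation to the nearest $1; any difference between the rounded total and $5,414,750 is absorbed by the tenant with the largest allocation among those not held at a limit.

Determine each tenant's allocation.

Total floor area = 19,365.
Proportional shares (ignoring caps): Unit 5B 2,124,796.55; Unit 1B 583,557.10; Unit G1 2,567,986.78; Unit 3A 138,409.57.
Cap binds for Unit 1B ($437,700); remaining pool $4,977,050 reallocated over remaining floor area 17,278.
Remaining shares: Unit 5B 2,188,945.65 → $2,188,946; Unit G1 2,645,516.10 → $2,645,516; Unit 3A 142,588.25 → $142,588.

Unit 5B: $2,188,946; Unit 1B: $437,700; Unit G1: $2,645,516; Unit 3A: $142,588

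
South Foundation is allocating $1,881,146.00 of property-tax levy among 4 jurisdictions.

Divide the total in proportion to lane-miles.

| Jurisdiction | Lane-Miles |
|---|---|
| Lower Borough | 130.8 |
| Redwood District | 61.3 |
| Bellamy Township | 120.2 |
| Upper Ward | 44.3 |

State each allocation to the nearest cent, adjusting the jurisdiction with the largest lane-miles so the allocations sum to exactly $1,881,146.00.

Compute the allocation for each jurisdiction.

Sum of lane-miles: 130.8 + 61.3 + 120.2 + 44.3 = 356.6.
Raw shares: Lower Borough 689,999.7106; Redwood District 323,371.4240; Bellamy Township 634,082.3029; Upper Ward 233,692.5625.
After rounding (cent): Lower Borough $689,999.71; Redwood District $323,371.42; Bellamy Township $634,082.30; Upper Ward $233,692.56. Sum = $1,881,145.99.
Difference $1,881,146.00 − $1,881,145.99 = +$0.01 applied to largest lane-miles (Lower Borough): Lower Borough becomes $689,999.72.

Lower Borough: $689,999.72 · Redwood District: $323,371.42 · Bellamy Township: $634,082.30 · Upper Ward: $233,692.56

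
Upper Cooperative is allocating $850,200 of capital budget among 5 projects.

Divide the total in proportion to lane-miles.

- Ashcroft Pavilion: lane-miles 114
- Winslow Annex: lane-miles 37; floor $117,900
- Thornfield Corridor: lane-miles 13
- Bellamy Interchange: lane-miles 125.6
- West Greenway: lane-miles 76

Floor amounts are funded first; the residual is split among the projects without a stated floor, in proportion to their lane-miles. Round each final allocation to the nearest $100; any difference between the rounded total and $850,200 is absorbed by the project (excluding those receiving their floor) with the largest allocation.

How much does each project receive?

Minimums first: Winslow Annex $117,900. Remaining pool $732,300.
Remaining pool split over remaining lane-miles 328.6: Ashcroft Pavilion 254,054.17 → $254,100; Thornfield Corridor 28,971.09 → $29,000; Bellamy Interchange 279,905.30 → $279,900; West Greenway 169,369.45 → $169,400.
Rounding difference −$100 applied to Bellamy Interchange → $279,800.

Ashcroft Pavilion: $254,100; Winslow Annex: $117,900; Thornfield Corridor: $29,000; Bellamy Interchange: $279,800; West Greenway: $169,400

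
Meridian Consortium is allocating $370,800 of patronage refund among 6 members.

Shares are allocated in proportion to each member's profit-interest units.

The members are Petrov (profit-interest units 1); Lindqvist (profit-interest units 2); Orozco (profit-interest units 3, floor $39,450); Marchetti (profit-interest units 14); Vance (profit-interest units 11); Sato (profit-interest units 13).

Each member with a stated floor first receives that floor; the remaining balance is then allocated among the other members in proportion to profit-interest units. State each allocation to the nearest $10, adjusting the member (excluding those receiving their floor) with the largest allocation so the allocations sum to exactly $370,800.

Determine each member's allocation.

Fund the minimums — Orozco $39,450. Remaining pool $331,350.
Remaining pool split over remaining profit-interest units 41: Petrov 8,081.71 → $8,080; Lindqvist 16,163.41 → $16,160; Marchetti 113,143.90 → $113,140; Vance 88,898.78 → $88,900; Sato 105,062.20 → $105,060.
Rounding difference +$10 applied to Marchetti → $113,150.

Petrov: $8,080 · Lindqvist: $16,160 · Orozco: $39,450 · Marchetti: $113,150 · Vance: $88,900 · Sato: $105,060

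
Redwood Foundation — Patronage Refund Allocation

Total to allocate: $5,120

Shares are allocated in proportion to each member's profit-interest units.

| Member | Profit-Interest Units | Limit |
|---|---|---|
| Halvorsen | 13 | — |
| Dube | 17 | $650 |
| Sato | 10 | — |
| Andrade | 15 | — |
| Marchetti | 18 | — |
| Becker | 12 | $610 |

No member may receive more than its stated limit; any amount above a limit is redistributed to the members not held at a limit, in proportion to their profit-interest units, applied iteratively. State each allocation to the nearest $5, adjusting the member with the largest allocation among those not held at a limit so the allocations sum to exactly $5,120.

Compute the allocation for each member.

Profit-interest units total: 85.
Proportional shares (ignoring caps): Halvorsen 783.06; Dube 1,024.00; Sato 602.35; Andrade 903.53; Marchetti 1,084.24; Becker 722.82.
Cap binds for Dube ($650), Becker ($610); residual $3,860 reallocated over remaining profit-interest units 56.
Remaining shares: Halvorsen 896.07 → $895; Sato 689.29 → $690; Andrade 1,033.93 → $1,035; Marchetti 1,240.71 → $1,240.

Halvorsen: $895 · Dube: $650 · Sato: $690 · Andrade: $1,035 · Marchetti: $1,240 · Becker: $610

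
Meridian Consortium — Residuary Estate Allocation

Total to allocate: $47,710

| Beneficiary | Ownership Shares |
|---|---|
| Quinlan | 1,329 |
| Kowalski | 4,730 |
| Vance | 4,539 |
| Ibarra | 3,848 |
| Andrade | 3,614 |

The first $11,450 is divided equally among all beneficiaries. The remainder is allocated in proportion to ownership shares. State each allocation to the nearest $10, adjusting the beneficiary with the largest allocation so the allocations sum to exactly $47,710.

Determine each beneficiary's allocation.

Quinlan: $4,960; Kowalski: $11,780; Vance: $11,400; Ibarra: $10,020; Andrade: $9,550

Equal tier: $11,450 ÷ 5 = $2,290 apiece.
Remainder $36,260 by ownership shares (total 18,060): Quinlan 2,668.30 → $2,670; Kowalski 9,496.67 → $9,500; Vance 9,113.19 → $9,110; Ibarra 7,725.83 → $7,730; Andrade 7,256.02 → $7,260.
Rounding difference −$10 on remainder applied to Kowalski.
Totals: Quinlan $2,290 + $2,670 = $4,960; Kowalski $2,290 + $9,490 = $11,780; Vance $2,290 + $9,110 = $11,400; Ibarra $2,290 + $7,730 = $10,020; Andrade $2,290 + $7,260 = $9,550.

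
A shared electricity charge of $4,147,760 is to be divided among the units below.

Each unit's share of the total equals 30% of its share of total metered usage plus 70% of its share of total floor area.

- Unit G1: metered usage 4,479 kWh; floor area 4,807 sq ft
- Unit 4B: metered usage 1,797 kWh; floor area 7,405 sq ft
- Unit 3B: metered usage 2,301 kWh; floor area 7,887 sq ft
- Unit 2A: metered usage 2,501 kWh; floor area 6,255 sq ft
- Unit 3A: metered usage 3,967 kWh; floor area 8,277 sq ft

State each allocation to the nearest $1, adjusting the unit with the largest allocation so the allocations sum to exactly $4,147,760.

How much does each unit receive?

Totals — metered usage 15,045, floor area 34,631.
Blended shares (30% metered usage + 70% floor area): Unit G1 0.1865; Unit 4B 0.1855; Unit 3B 0.2053; Unit 2A 0.1763; Unit 3A 0.2464.
Proportional shares: Unit G1 773,459.58; Unit 4B 769,453.18; Unit 3B 851,548.00; Unit 2A 731,264.00; Unit 3A 1,022,035.24.
Rounded to nearest $1: Unit G1 $773,460; Unit 4B $769,453; Unit 3B $851,548; Unit 2A $731,264; Unit 3A $1,022,035. Sum = $4,147,760.
Sum already equals the total — no adjustment.

Unit G1: $773,460 · Unit 4B: $769,453 · Unit 3B: $851,548 · Unit 2A: $731,264 · Unit 3A: $1,022,035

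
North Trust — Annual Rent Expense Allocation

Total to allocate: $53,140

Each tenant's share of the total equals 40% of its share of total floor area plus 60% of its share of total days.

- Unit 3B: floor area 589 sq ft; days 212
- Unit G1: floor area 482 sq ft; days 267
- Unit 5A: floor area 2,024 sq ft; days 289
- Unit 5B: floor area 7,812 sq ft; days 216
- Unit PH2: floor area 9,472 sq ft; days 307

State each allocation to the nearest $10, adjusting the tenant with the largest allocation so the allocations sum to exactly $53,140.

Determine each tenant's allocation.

Unit 3B: $5,850 · Unit G1: $7,100 · Unit 5A: $9,250 · Unit 5B: $13,480 · Unit PH2: $17,460

Totals — floor area 20,379, days 1,291.
Blended shares (40% floor area + 60% days): Unit 3B 0.1101; Unit G1 0.1336; Unit 5A 0.1740; Unit 5B 0.2537; Unit PH2 0.3286.
Pro-rata amounts: Unit 3B 5,850.14; Unit G1 7,096.88; Unit 5A 9,248.57; Unit 5B 13,482.77; Unit PH2 17,461.64.
After rounding ($10): Unit 3B $5,850; Unit G1 $7,100; Unit 5A $9,250; Unit 5B $13,480; Unit PH2 $17,460. Sum = $53,140.
No rounding difference to absorb.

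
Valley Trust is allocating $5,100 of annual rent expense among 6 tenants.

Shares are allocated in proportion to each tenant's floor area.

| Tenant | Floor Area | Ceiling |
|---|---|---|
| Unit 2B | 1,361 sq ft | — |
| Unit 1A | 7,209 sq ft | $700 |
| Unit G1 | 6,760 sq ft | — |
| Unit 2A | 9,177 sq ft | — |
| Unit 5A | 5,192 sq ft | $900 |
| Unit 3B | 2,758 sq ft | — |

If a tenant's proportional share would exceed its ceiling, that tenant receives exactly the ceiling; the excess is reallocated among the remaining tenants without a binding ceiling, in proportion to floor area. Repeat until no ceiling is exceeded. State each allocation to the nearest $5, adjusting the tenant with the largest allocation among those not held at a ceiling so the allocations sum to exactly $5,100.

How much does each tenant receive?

Combined floor area = 32,457.
Unconstrained shares: Unit 2B 213.86; Unit 1A 1,132.76; Unit G1 1,062.21; Unit 2A 1,441.99; Unit 5A 815.82; Unit 3B 433.37.
Held at cap: Unit 1A ($700); residual $4,400 reallocated over remaining floor area 25,248.
Held at cap: Unit 5A ($900); residual $3,500 reallocated over remaining floor area 20,056.
Redistributed shares: Unit 2B 237.51 → $240; Unit G1 1,179.70 → $1,180; Unit 2A 1,601.49 → $1,600; Unit 3B 481.30 → $480.

Unit 2B: $240; Unit 1A: $700; Unit G1: $1,180; Unit 2A: $1,600; Unit 5A: $900; Unit 3B: $480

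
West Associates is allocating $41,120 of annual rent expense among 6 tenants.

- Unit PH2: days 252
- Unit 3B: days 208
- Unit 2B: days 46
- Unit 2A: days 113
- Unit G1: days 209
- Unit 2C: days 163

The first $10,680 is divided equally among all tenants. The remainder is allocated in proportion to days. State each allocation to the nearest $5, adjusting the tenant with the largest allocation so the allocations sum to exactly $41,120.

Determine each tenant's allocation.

Unit PH2: $9,520 | Unit 3B: $8,170 | Unit 2B: $3,195 | Unit 2A: $5,250 | Unit G1: $8,200 | Unit 2C: $6,785

$10,680 shared equally gives $1,780 per tenant.
Remainder $30,440 by days (total 991): Unit PH2 7,740.54 → $7,740; Unit 3B 6,389.02 → $6,390; Unit 2B 1,412.96 → $1,415; Unit 2A 3,470.96 → $3,470; Unit G1 6,419.74 → $6,420; Unit 2C 5,006.78 → $5,005.
Totals: Unit PH2 $1,780 + $7,740 = $9,520; Unit 3B $1,780 + $6,390 = $8,170; Unit 2B $1,780 + $1,415 = $3,195; Unit 2A $1,780 + $3,470 = $5,250; Unit G1 $1,780 + $6,420 = $8,200; Unit 2C $1,780 + $5,005 = $6,785.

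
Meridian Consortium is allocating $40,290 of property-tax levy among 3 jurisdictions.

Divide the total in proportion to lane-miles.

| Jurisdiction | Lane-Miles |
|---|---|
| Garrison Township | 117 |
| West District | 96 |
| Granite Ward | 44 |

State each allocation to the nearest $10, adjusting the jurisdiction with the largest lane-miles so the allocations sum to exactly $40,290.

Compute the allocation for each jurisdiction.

Garrison Township: $18,340; West District: $15,050; Granite Ward: $6,900

Lane-miles total: 117 + 96 + 44 = 257.
Raw shares: Garrison Township 18,342.14; West District 15,049.96; Granite Ward 6,897.90.
At nearest $10: Garrison Township $18,340; West District $15,050; Granite Ward $6,900. Sum = $40,290.
Sum already equals the total — no adjustment.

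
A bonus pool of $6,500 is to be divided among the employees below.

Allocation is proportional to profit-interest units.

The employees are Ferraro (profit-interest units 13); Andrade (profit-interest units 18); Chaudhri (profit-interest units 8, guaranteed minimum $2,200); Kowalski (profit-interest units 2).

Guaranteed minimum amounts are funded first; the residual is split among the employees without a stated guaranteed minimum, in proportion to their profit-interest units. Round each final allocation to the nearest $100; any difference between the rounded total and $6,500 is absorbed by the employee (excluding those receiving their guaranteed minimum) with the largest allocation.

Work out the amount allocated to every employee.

Fund the minimums — Chaudhri $2,200. Balance $4,300.
Balance split over remaining profit-interest units 33: Ferraro 1,693.94 → $1,700; Andrade 2,345.45 → $2,300; Kowalski 260.61 → $300.

Ferraro: $1,700 | Andrade: $2,300 | Chaudhri: $2,200 | Kowalski: $300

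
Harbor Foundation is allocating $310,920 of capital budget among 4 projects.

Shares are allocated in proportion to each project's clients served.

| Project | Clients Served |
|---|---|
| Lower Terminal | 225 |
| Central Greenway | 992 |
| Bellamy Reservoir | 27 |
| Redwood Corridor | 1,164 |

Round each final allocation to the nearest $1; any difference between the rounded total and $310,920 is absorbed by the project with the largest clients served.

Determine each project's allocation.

Combined clients served = 225 + 992 + 27 + 1,164 = 2,408.
Proportional shares: Lower Terminal 29,051.91; Central Greenway 128,086.64; Bellamy Reservoir 3,486.23; Redwood Corridor 150,295.22.
After rounding ($1): Lower Terminal $29,052; Central Greenway $128,087; Bellamy Reservoir $3,486; Redwood Corridor $150,295. Sum = $310,920.
Rounded total matches; no reconciliation needed.

Lower Terminal: $29,052; Central Greenway: $128,087; Bellamy Reservoir: $3,486; Redwood Corridor: $150,295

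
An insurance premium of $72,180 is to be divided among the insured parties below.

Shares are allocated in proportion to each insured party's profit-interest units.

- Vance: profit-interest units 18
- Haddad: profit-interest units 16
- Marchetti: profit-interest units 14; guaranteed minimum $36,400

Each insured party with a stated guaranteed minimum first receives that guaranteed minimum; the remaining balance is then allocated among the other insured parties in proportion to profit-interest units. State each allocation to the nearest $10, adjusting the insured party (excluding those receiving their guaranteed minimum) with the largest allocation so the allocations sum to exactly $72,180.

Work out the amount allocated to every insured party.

Vance: $18,940 · Haddad: $16,840 · Marchetti: $36,400

Fund the minimums — Marchetti $36,400. Remaining pool $35,780.
Remaining pool split over remaining profit-interest units 34: Vance 18,942.35 → $18,940; Haddad 16,837.65 → $16,840.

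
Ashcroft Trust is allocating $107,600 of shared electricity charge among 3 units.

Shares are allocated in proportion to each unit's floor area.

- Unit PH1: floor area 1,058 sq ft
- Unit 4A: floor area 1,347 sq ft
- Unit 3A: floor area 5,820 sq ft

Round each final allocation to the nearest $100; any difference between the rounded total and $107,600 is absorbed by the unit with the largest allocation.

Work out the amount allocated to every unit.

Unit PH1: $13,800 · Unit 4A: $17,600 · Unit 3A: $76,200

Total floor area = 8,225.
Pro-rata amounts: Unit PH1 1,058/8,225 × $107,600 = 13,840.83; Unit 4A 1,347/8,225 × $107,600 = 17,621.54; Unit 3A 5,820/8,225 × $107,600 = 76,137.63.
At nearest $100: Unit PH1 $13,800; Unit 4A $17,600; Unit 3A $76,100. Sum = $107,500.
Difference $107,600 − $107,500 = +$100 applied to largest allocation (Unit 3A): Unit 3A becomes $76,200.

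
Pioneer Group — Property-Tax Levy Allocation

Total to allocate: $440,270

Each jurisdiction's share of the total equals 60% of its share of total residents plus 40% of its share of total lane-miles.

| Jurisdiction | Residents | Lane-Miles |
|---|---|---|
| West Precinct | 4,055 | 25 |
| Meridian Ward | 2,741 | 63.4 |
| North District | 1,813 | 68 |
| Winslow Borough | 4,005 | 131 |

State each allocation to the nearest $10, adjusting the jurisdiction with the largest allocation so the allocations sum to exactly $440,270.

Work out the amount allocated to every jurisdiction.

Residents total 12,614; lane-miles total 287.4.
Combined weights (60% residents + 40% lane-miles): West Precinct 0.2277; Meridian Ward 0.2186; North District 0.1809; Winslow Borough 0.3728.
Unrounded shares: West Precinct 100,238.75; Meridian Ward 96,251.09; North District 79,635.65; Winslow Borough 164,144.50.
Rounded to nearest $10: West Precinct $100,240; Meridian Ward $96,250; North District $79,640; Winslow Borough $164,140. Sum = $440,270.
No rounding difference to absorb.

West Precinct: $100,240 · Meridian Ward: $96,250 · North District: $79,640 · Winslow Borough: $164,140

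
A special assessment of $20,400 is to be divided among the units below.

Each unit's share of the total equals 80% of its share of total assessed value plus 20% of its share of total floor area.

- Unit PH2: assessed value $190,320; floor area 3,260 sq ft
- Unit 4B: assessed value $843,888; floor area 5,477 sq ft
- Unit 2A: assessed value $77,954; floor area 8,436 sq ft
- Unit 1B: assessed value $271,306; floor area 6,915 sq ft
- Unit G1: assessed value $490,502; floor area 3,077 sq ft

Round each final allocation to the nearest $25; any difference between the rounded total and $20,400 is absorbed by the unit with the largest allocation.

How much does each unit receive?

Unit PH2: $2,150 | Unit 4B: $8,175 | Unit 2A: $1,950 | Unit 1B: $3,400 | Unit G1: $4,725

Assessed value total 1,873,970; floor area total 27,165.
Combined weights (80% assessed value + 20% floor area): Unit PH2 0.1052; Unit 4B 0.4006; Unit 2A 0.0954; Unit 1B 0.1667; Unit G1 0.2321.
Unrounded shares: Unit PH2 2,147.09; Unit 4B 8,171.85; Unit 2A 1,945.91; Unit 1B 3,401.33; Unit G1 4,733.82.
After rounding ($25): Unit PH2 $2,150; Unit 4B $8,175; Unit 2A $1,950; Unit 1B $3,400; Unit G1 $4,725. Sum = $20,400.
Rounded total matches; no reconciliation needed.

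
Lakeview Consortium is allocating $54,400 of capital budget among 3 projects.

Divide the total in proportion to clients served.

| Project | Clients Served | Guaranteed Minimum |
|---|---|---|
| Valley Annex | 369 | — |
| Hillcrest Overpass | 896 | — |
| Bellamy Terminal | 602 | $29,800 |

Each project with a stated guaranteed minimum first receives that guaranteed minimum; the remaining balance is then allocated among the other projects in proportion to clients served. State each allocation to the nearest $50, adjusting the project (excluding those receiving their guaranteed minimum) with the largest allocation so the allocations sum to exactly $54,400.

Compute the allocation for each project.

Valley Annex: $7,200 · Hillcrest Overpass: $17,400 · Bellamy Terminal: $29,800

Minimums first: Bellamy Terminal $29,800. Remaining pool $24,600.
Remaining pool split over remaining clients served 1,265: Valley Annex 7,175.81 → $7,200; Hillcrest Overpass 17,424.19 → $17,400.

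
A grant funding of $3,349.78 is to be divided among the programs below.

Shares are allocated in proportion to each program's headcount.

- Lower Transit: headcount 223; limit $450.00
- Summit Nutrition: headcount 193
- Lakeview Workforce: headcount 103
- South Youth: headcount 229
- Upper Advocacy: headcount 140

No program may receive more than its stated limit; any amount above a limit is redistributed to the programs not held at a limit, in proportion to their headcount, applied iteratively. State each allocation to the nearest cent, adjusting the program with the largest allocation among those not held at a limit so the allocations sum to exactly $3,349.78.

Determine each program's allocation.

Lower Transit: $450.00 · Summit Nutrition: $841.59 · Lakeview Workforce: $449.14 · South Youth: $998.57 · Upper Advocacy: $610.48

Sum of headcount: 888.
Pro-rata shares before constraints: Lower Transit 841.2173; Summit Nutrition 728.0490; Lakeview Workforce 388.5443; South Youth 863.8509; Upper Advocacy 528.1185.
Cap binds for Lower Transit ($450.00); residual $2,899.78 reallocated over remaining headcount 665.
Remaining shares: Summit Nutrition 841.5903 → $841.59; Lakeview Workforce 449.1389 → $449.14; South Youth 998.5709 → $998.57; Upper Advocacy 610.4800 → $610.48.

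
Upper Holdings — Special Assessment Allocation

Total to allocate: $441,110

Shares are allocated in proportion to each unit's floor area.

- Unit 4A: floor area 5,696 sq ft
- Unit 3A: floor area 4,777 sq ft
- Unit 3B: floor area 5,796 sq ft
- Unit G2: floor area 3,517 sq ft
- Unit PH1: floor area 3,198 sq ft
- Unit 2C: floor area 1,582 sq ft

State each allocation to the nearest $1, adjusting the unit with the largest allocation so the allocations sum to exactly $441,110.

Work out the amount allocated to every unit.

Floor area total: 24,566.
Raw shares: Unit 4A 5,696/24,566 × $441,110 = 102,278.05; Unit 3A 4,777/24,566 × $441,110 = 85,776.38; Unit 3B 5,796/24,566 × $441,110 = 104,073.66; Unit G2 3,517/24,566 × $441,110 = 63,151.67; Unit PH1 3,198/24,566 × $441,110 = 57,423.67; Unit 2C 1,582/24,566 × $441,110 = 28,406.58.
Rounded to nearest $1: Unit 4A $102,278; Unit 3A $85,776; Unit 3B $104,074; Unit G2 $63,152; Unit PH1 $57,424; Unit 2C $28,407. Sum = $441,111.
Difference $441,110 − $441,111 = −$1 applied to largest allocation (Unit 3B): Unit 3B becomes $104,073.

Unit 4A: $102,278 · Unit 3A: $85,776 · Unit 3B: $104,073 · Unit G2: $63,152 · Unit PH1: $57,424 · Unit 2C: $28,407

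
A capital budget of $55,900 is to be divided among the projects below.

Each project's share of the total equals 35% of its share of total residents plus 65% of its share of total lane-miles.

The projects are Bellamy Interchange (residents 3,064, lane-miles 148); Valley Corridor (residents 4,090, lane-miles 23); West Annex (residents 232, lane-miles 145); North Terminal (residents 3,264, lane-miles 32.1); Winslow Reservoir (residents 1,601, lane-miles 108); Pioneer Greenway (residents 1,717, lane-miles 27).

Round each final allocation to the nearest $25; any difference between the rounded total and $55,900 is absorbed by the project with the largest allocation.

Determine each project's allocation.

Bellamy Interchange: $15,450 | Valley Corridor: $7,450 | West Annex: $11,225 | North Terminal: $6,975 | Winslow Reservoir: $10,375 | Pioneer Greenway: $4,425

Residents total 13,968; lane-miles total 483.1.
Composite weights (35% residents + 65% lane-miles): Bellamy Interchange 0.2759; Valley Corridor 0.1334; West Annex 0.2009; North Terminal 0.1250; Winslow Reservoir 0.1854; Pioneer Greenway 0.0794.
Unrounded shares: Bellamy Interchange 15,423.15; Valley Corridor 7,458.75; West Annex 11,230.73; North Terminal 6,986.20; Winslow Reservoir 10,365.44; Pioneer Greenway 4,435.73.
Rounded to nearest $25: Bellamy Interchange $15,425; Valley Corridor $7,450; West Annex $11,225; North Terminal $6,975; Winslow Reservoir $10,375; Pioneer Greenway $4,425. Sum = $55,875.
Difference $55,900 − $55,875 = +$25 applied to largest allocation (Bellamy Interchange): Bellamy Interchange becomes $15,450.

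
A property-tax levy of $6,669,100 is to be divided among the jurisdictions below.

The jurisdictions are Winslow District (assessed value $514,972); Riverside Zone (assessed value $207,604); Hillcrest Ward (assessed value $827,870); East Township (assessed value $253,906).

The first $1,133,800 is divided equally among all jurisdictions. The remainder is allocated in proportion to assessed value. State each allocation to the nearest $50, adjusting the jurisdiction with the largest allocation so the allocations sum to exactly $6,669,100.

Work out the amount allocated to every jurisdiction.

First tranche $1,133,800 split equally: $283,450 each.
Remainder $5,535,300 by assessed value (total 1,804,352): Winslow District 1,579,805.11 → $1,579,800; Riverside Zone 636,877.07 → $636,900; Hillcrest Ward 2,539,697.80 → $2,539,700; East Township 778,920.01 → $778,900.
Totals: Winslow District $283,450 + $1,579,800 = $1,863,250; Riverside Zone $283,450 + $636,900 = $920,350; Hillcrest Ward $283,450 + $2,539,700 = $2,823,150; East Township $283,450 + $778,900 = $1,062,350.

Winslow District: $1,863,250 · Riverside Zone: $920,350 · Hillcrest Ward: $2,823,150 · East Township: $1,062,350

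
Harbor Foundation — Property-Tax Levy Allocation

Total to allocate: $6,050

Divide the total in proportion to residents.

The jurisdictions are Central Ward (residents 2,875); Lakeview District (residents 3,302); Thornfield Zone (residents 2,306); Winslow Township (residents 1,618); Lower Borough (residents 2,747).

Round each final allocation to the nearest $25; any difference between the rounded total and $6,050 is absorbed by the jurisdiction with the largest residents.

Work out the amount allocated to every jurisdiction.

Central Ward: $1,350; Lakeview District: $1,575; Thornfield Zone: $1,075; Winslow Township: $750; Lower Borough: $1,300

Combined residents = 2,875 + 3,302 + 2,306 + 1,618 + 2,747 = 12,848.
Pro-rata amounts: Central Ward 1,353.81; Lakeview District 1,554.88; Thornfield Zone 1,085.87; Winslow Township 761.90; Lower Borough 1,293.54.
After rounding ($25): Central Ward $1,350; Lakeview District $1,550; Thornfield Zone $1,075; Winslow Township $750; Lower Borough $1,300. Sum = $6,025.
Difference $6,050 − $6,025 = +$25 applied to largest residents (Lakeview District): Lakeview District becomes $1,575.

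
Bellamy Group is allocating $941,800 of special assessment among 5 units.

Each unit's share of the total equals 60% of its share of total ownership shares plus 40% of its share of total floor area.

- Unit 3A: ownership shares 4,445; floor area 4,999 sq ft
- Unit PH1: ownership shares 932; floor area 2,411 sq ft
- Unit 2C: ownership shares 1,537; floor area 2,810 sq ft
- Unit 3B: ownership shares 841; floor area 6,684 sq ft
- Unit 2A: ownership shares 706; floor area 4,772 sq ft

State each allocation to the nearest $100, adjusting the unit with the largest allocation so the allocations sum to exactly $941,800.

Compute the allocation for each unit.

Unit 3A: $383,800 | Unit PH1: $104,100 | Unit 2C: $151,500 | Unit 3B: $172,300 | Unit 2A: $130,100

Ownership shares total 8,461; floor area total 21,676.
Composite weights (60% ownership shares + 40% floor area): Unit 3A 0.4075; Unit PH1 0.1106; Unit 2C 0.1608; Unit 3B 0.1830; Unit 2A 0.1381.
Raw shares: Unit 3A 383,746.26; Unit PH1 104,147.15; Unit 2C 151,487.39; Unit 3B 172,332.57; Unit 2A 130,086.63.
At nearest $100: Unit 3A $383,700; Unit PH1 $104,100; Unit 2C $151,500; Unit 3B $172,300; Unit 2A $130,100. Sum = $941,700.
Difference $941,800 − $941,700 = +$100 applied to largest allocation (Unit 3A): Unit 3A becomes $383,800.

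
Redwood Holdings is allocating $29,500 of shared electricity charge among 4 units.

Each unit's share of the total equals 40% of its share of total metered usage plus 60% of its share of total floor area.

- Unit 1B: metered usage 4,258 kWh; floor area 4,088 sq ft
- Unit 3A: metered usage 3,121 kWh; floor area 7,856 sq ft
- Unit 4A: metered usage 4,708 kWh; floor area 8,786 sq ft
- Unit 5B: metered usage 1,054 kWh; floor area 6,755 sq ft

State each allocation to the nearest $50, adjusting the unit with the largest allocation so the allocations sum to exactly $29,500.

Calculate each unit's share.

Metered usage total 13,141; floor area total 27,485.
Composite weights (40% metered usage + 60% floor area): Unit 1B 0.2189; Unit 3A 0.2665; Unit 4A 0.3351; Unit 5B 0.1795.
Proportional shares: Unit 1B 6,456.11; Unit 3A 7,861.68; Unit 4A 9,885.64; Unit 5B 5,296.58.
At nearest $50: Unit 1B $6,450; Unit 3A $7,850; Unit 4A $9,900; Unit 5B $5,300. Sum = $29,500.
No rounding difference to absorb.

Unit 1B: $6,450; Unit 3A: $7,850; Unit 4A: $9,900; Unit 5B: $5,300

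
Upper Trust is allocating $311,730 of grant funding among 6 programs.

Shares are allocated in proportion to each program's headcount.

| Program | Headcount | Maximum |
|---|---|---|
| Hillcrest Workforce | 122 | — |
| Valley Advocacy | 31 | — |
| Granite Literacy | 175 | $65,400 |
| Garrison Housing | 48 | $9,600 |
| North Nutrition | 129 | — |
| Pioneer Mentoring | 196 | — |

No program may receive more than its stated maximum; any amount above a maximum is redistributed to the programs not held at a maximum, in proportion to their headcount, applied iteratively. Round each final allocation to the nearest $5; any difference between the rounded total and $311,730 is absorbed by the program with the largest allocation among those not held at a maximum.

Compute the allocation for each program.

Hillcrest Workforce: $60,420 · Valley Advocacy: $15,355 · Granite Literacy: $65,400 · Garrison Housing: $9,600 · North Nutrition: $63,885 · Pioneer Mentoring: $97,070

Sum of headcount: 701.
Unconstrained shares: Hillcrest Workforce 54,252.58; Valley Advocacy 13,785.49; Granite Literacy 77,821.33; Garrison Housing 21,345.28; North Nutrition 57,365.44; Pioneer Mentoring 87,159.89.
Held at cap: Granite Literacy ($65,400), Garrison Housing ($9,600); remaining pool $236,730 reallocated over remaining headcount 478.
Shares after redistribution: Hillcrest Workforce 60,420.63 → $60,420; Valley Advocacy 15,352.78 → $15,355; North Nutrition 63,887.38 → $63,885; Pioneer Mentoring 97,069.21 → $97,070.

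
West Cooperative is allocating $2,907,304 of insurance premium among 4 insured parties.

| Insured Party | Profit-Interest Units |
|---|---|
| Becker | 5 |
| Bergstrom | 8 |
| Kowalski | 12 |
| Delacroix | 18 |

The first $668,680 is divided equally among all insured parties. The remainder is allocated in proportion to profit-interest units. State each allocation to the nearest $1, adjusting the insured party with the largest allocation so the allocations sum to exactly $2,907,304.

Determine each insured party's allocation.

Becker: $427,475 · Bergstrom: $583,658 · Kowalski: $791,902 · Delacroix: $1,104,269

First tranche $668,680 split equally: $167,170 each.
Remainder $2,238,624 by profit-interest units (total 43): Becker 260,305.12 → $260,305; Bergstrom 416,488.19 → $416,488; Kowalski 624,732.28 → $624,732; Delacroix 937,098.42 → $937,098.
Rounding difference +$1 on remainder applied to Delacroix.
Totals: Becker $167,170 + $260,305 = $427,475; Bergstrom $167,170 + $416,488 = $583,658; Kowalski $167,170 + $624,732 = $791,902; Delacroix $167,170 + $937,099 = $1,104,269.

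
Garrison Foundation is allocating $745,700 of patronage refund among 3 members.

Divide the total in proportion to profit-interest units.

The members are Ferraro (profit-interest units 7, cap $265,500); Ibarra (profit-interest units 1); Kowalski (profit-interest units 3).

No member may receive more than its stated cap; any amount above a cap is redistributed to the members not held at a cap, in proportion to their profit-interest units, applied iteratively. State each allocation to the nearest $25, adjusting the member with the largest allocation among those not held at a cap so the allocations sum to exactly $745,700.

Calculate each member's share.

Combined profit-interest units = 11.
Unconstrained shares: Ferraro 474,536.36; Ibarra 67,790.91; Kowalski 203,372.73.
Held at cap: Ferraro ($265,500); balance $480,200 reallocated over remaining profit-interest units 4.
Redistributed shares: Ibarra 120,050.00 → $120,050; Kowalski 360,150.00 → $360,150.

Ferraro: $265,500; Ibarra: $120,050; Kowalski: $360,150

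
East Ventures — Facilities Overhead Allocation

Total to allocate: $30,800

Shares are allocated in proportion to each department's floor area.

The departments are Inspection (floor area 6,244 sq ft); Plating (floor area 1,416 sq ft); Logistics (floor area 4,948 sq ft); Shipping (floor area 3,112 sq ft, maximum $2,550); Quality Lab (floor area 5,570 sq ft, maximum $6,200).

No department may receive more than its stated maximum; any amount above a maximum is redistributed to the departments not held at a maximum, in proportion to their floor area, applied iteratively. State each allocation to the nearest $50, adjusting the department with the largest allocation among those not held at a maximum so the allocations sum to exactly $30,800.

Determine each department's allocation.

Inspection: $10,900 | Plating: $2,500 | Logistics: $8,650 | Shipping: $2,550 | Quality Lab: $6,200

Floor area total: 21,290.
Unconstrained shares: Inspection 9,033.12; Plating 2,048.51; Logistics 7,158.22; Shipping 4,502.09; Quality Lab 8,058.06.
Capped: Shipping ($2,550), Quality Lab ($6,200); balance $22,050 reallocated over remaining floor area 12,608.
Shares after redistribution: Inspection 10,920.07 → $10,900; Plating 2,476.43 → $2,500; Logistics 8,653.51 → $8,650.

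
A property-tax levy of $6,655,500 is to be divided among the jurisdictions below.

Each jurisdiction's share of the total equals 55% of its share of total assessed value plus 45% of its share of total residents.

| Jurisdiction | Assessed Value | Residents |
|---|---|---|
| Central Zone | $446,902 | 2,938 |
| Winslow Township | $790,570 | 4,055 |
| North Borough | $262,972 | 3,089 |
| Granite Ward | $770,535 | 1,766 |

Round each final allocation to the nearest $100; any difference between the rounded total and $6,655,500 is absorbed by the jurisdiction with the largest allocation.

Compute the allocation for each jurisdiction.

Assessed value total 2,270,979; residents total 11,848.
Combined weights (55% assessed value + 45% residents): Central Zone 0.2198; Winslow Township 0.3455; North Borough 0.1810; Granite Ward 0.2537.
Proportional shares: Central Zone 1,463,025.29; Winslow Township 2,299,332.54; North Borough 1,204,724.13; Granite Ward 1,688,418.03.
Rounded to nearest $100: Central Zone $1,463,000; Winslow Township $2,299,300; North Borough $1,204,700; Granite Ward $1,688,400. Sum = $6,655,400.
Difference $6,655,500 − $6,655,400 = +$100 applied to largest allocation (Winslow Township): Winslow Township becomes $2,299,400.

Central Zone: $1,463,000; Winslow Township: $2,299,400; North Borough: $1,204,700; Granite Ward: $1,688,400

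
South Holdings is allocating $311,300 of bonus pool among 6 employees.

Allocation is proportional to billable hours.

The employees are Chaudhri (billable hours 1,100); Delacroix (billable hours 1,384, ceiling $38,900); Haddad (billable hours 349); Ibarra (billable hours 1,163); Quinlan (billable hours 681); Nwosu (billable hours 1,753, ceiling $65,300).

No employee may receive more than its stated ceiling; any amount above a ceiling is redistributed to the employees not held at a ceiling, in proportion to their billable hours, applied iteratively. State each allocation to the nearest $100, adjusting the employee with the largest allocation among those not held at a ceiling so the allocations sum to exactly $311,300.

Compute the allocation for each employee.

Sum of billable hours: 6,430.
Unconstrained shares: Chaudhri 53,255.05; Delacroix 67,004.54; Haddad 16,896.38; Ibarra 56,305.12; Quinlan 32,969.72; Nwosu 84,869.19.
Held at cap: Delacroix ($38,900), Nwosu ($65,300); residual $207,100 reallocated over remaining billable hours 3,293.
Redistributed shares: Chaudhri 69,180.08 → $69,200; Haddad 21,948.95 → $21,900; Ibarra 73,142.21 → $73,100; Quinlan 42,828.76 → $42,800.
Rounding difference +$100 applied to Ibarra → $73,200.

Chaudhri: $69,200; Delacroix: $38,900; Haddad: $21,900; Ibarra: $73,200; Quinlan: $42,800; Nwosu: $65,300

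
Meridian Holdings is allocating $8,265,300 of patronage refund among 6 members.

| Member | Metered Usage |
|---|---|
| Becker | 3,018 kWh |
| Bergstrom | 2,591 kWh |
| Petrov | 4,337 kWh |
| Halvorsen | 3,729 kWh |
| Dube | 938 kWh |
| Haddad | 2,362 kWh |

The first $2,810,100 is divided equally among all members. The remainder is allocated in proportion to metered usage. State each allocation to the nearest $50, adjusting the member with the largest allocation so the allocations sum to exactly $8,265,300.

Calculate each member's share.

Becker: $1,438,250 | Bergstrom: $1,301,000 | Petrov: $1,862,100 | Halvorsen: $1,666,750 | Dube: $769,800 | Haddad: $1,227,400

$2,810,100 shared equally gives $468,350 per member.
Remainder $5,455,200 by metered usage (total 16,975): Becker 969,884.75 → $969,900; Bergstrom 832,661.16 → $832,650; Petrov 1,393,767.45 → $1,393,750; Halvorsen 1,198,376.48 → $1,198,400; Dube 301,441.98 → $301,450; Haddad 759,068.18 → $759,050.
Totals: Becker $468,350 + $969,900 = $1,438,250; Bergstrom $468,350 + $832,650 = $1,301,000; Petrov $468,350 + $1,393,750 = $1,862,100; Halvorsen $468,350 + $1,198,400 = $1,666,750; Dube $468,350 + $301,450 = $769,800; Haddad $468,350 + $759,050 = $1,227,400.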